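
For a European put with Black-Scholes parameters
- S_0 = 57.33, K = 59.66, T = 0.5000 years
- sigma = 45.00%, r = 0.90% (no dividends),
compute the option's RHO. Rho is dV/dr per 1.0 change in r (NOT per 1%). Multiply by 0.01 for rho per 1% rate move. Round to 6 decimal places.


Answer: Rho = -18.010053

Derivation:
d1 = 0.0480432478; d2 = -0.2701548038
phi(d1) = 0.3984821359; exp(-qT) = 1.0000000000; exp(-rT) = 0.9955101098
N(-d2) = 0.6064794192
Rho = -K*T*exp(-rT)*N(-d2) = -59.6600 * 0.5000 * 0.9955101098 * 0.6064794192 = -18.010053


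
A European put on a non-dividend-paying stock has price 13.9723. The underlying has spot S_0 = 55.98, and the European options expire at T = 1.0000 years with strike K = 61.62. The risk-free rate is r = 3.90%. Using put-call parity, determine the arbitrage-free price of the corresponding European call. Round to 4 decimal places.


Put-call parity: C - P = S_0 * exp(-qT) - K * exp(-rT).
S_0 * exp(-qT) = 55.9800 * 1.00000000 = 55.98000000
K * exp(-rT) = 61.6200 * 0.96175071 = 59.26307870
C = P + S*exp(-qT) - K*exp(-rT)
C = 13.9723 + 55.98000000 - 59.26307870 = 10.6892

Answer: Call price = 10.6892


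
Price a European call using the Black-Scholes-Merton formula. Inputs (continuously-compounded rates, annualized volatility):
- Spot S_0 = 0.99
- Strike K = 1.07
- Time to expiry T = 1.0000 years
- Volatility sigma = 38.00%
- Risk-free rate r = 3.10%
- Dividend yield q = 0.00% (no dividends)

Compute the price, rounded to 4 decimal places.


d1 = (ln(S/K) + (r - q + 0.5*sigma^2) * T) / (sigma * sqrt(T)) = 0.06708162
d2 = d1 - sigma * sqrt(T) = -0.31291838
exp(-rT) = 0.96947557; exp(-qT) = 1.00000000
C = S_0 * exp(-qT) * N(d1) - K * exp(-rT) * N(d2)
N(d1) = 0.52674164; N(d2) = 0.37717134
C = 0.9900 * 1.00000000 * 0.52674164 - 1.0700 * 0.96947557 * 0.37717134 = 0.1302

Answer: Price = 0.1302


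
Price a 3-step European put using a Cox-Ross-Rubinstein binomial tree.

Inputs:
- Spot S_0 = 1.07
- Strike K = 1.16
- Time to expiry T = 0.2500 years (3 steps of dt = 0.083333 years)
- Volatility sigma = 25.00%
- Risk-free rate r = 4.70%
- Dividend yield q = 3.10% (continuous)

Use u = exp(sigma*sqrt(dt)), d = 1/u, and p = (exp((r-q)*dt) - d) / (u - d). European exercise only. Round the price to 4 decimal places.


Answer: Price = V(0,0) = 0.1045

Derivation:
dt = T/N = 0.083333
u = exp(sigma*sqrt(dt)) = 1.074837; d = 1/u = 0.930374
p = (exp((r-q)*dt) - d) / (u - d) = 0.491201
Discount per step: exp(-r*dt) = 0.996091
Stock lattice S(k, i) with i counting down-moves:
  k=0: S(0,0) = 1.0700
  k=1: S(1,0) = 1.1501; S(1,1) = 0.9955
  k=2: S(2,0) = 1.2361; S(2,1) = 1.0700; S(2,2) = 0.9262
  k=3: S(3,0) = 1.3287; S(3,1) = 1.1501; S(3,2) = 0.9955; S(3,3) = 0.8617
Terminal payoffs V(N, i) = max(K - S_T, 0):
  V(3,0) = 0.000000; V(3,1) = 0.009925; V(3,2) = 0.164500; V(3,3) = 0.298300
Backward induction: V(k, i) = exp(-r*dt) * [p * V(k+1, i) + (1-p) * V(k+1, i+1)].
  V(2,0) = exp(-r*dt) * [p*0.000000 + (1-p)*0.009925] = 0.005030
  V(2,1) = exp(-r*dt) * [p*0.009925 + (1-p)*0.164500] = 0.088226
  V(2,2) = exp(-r*dt) * [p*0.164500 + (1-p)*0.298300] = 0.231668
  V(1,0) = exp(-r*dt) * [p*0.005030 + (1-p)*0.088226] = 0.047175
  V(1,1) = exp(-r*dt) * [p*0.088226 + (1-p)*0.231668] = 0.160579
  V(0,0) = exp(-r*dt) * [p*0.047175 + (1-p)*0.160579] = 0.104465


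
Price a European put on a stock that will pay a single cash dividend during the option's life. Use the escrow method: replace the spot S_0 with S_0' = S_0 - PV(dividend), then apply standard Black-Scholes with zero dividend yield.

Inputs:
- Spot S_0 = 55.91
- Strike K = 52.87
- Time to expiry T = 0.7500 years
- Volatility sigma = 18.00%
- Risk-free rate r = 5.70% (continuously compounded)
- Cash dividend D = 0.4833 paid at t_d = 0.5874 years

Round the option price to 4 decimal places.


Answer: Price = 1.4392

Derivation:
PV(D) = D * exp(-r * t_d) = 0.4833 * 0.96707251 = 0.46738614
S_0' = S_0 - PV(D) = 55.9100 - 0.46738614 = 55.44261386
d1 = (ln(S_0'/K) + (r + sigma^2/2)*T) / (sigma*sqrt(T)) = 0.65697605
d2 = d1 - sigma*sqrt(T) = 0.50109148
exp(-rT) = 0.95815090
N(-d1) = 0.25559816; N(-d2) = 0.30815337
P = K * exp(-rT) * N(-d2) - S_0' * N(-d1) = 52.8700 * 0.95815090 * 0.30815337 - 55.44261386 * 0.25559816 = 1.4392


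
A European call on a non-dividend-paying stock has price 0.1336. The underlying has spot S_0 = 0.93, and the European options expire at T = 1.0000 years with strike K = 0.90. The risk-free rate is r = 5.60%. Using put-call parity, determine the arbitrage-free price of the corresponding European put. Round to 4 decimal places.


Put-call parity: C - P = S_0 * exp(-qT) - K * exp(-rT).
S_0 * exp(-qT) = 0.9300 * 1.00000000 = 0.93000000
K * exp(-rT) = 0.9000 * 0.94553914 = 0.85098522
P = C - S*exp(-qT) + K*exp(-rT)
P = 0.1336 - 0.93000000 + 0.85098522 = 0.0546

Answer: Put price = 0.0546


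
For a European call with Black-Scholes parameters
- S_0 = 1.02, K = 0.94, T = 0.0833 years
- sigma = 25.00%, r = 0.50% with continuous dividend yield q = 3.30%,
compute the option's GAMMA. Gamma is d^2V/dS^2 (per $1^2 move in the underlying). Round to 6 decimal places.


Answer: Gamma = 2.836305

Derivation:
d1 = 1.1357424435; d2 = 1.0635880950
phi(d1) = 0.2093193962; exp(-qT) = 0.9972548748; exp(-rT) = 0.9995835867
Gamma = exp(-qT) * phi(d1) / (S * sigma * sqrt(T)) = 0.9972548748 * 0.2093193962 / (1.0200 * 0.2500 * 0.2886173938) = 2.836305


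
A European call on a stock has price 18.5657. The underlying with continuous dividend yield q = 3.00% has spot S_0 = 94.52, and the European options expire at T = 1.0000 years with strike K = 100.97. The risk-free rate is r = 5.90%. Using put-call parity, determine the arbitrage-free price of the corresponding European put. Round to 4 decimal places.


Answer: Put price = 22.0243

Derivation:
Put-call parity: C - P = S_0 * exp(-qT) - K * exp(-rT).
S_0 * exp(-qT) = 94.5200 * 0.97044553 = 91.72651183
K * exp(-rT) = 100.9700 * 0.94270677 = 95.18510248
P = C - S*exp(-qT) + K*exp(-rT)
P = 18.5657 - 91.72651183 + 95.18510248 = 22.0243


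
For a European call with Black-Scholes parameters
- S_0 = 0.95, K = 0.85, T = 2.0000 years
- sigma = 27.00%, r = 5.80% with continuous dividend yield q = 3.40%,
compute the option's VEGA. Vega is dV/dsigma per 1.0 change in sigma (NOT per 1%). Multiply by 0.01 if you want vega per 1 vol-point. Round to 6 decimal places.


Answer: Vega = 0.416262

Derivation:
d1 = 0.6079170766; d2 = 0.2260794147
phi(d1) = 0.3316350641; exp(-qT) = 0.9342604736; exp(-rT) = 0.8904752233
Vega = S * exp(-qT) * phi(d1) * sqrt(T) = 0.9500 * 0.9342604736 * 0.3316350641 * 1.4142135624 = 0.416262


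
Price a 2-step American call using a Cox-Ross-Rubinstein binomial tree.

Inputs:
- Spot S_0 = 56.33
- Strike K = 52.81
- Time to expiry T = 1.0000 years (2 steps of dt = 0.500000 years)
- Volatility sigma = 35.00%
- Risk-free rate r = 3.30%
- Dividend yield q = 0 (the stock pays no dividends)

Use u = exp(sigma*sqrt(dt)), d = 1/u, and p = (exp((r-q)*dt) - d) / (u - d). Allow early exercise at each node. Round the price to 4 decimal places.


Answer: Price = V(0,0) = 10.2222

Derivation:
dt = T/N = 0.500000
u = exp(sigma*sqrt(dt)) = 1.280803; d = 1/u = 0.780760
p = (exp((r-q)*dt) - d) / (u - d) = 0.471713
Discount per step: exp(-r*dt) = 0.983635
Stock lattice S(k, i) with i counting down-moves:
  k=0: S(0,0) = 56.3300
  k=1: S(1,0) = 72.1476; S(1,1) = 43.9802
  k=2: S(2,0) = 92.4069; S(2,1) = 56.3300; S(2,2) = 34.3380
Terminal payoffs V(N, i) = max(S_T - K, 0):
  V(2,0) = 39.596932; V(2,1) = 3.520000; V(2,2) = 0.000000
Backward induction: V(k, i) = exp(-r*dt) * [p * V(k+1, i) + (1-p) * V(k+1, i+1)]; then take max(V_cont, immediate exercise) for American.
  V(1,0) = exp(-r*dt) * [p*39.596932 + (1-p)*3.520000] = 20.201859; exercise = 19.337644; V(1,0) = max -> 20.201859
  V(1,1) = exp(-r*dt) * [p*3.520000 + (1-p)*0.000000] = 1.633257; exercise = 0.000000; V(1,1) = max -> 1.633257
  V(0,0) = exp(-r*dt) * [p*20.201859 + (1-p)*1.633257] = 10.222241; exercise = 3.520000; V(0,0) = max -> 10.222241


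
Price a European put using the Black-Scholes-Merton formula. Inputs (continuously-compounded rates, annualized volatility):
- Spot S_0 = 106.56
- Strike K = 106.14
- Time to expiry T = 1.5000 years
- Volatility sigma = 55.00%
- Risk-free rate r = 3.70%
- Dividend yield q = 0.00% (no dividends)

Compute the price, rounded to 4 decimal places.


d1 = (ln(S/K) + (r - q + 0.5*sigma^2) * T) / (sigma * sqrt(T)) = 0.42505955
d2 = d1 - sigma * sqrt(T) = -0.24855013
exp(-rT) = 0.94601202; exp(-qT) = 1.00000000
P = K * exp(-rT) * N(-d2) - S_0 * exp(-qT) * N(-d1)
N(-d1) = 0.33539663; N(-d2) = 0.59814560
P = 106.1400 * 0.94601202 * 0.59814560 - 106.5600 * 1.00000000 * 0.33539663 = 24.3198

Answer: Price = 24.3198


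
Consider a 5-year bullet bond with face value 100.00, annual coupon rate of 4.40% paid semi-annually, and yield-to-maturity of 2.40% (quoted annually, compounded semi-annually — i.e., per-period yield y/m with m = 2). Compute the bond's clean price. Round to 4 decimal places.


Coupon per period c = face * coupon_rate / m = 2.200000
Periods per year m = 2; per-period yield y/m = 0.012000
Number of cashflows N = 10
Cashflows (t years, CF_t, discount factor 1/(1+y/m)^(m*t), PV):
  t = 0.5000: CF_t = 2.200000, DF = 0.988142, PV = 2.173913
  t = 1.0000: CF_t = 2.200000, DF = 0.976425, PV = 2.148135
  t = 1.5000: CF_t = 2.200000, DF = 0.964847, PV = 2.122663
  t = 2.0000: CF_t = 2.200000, DF = 0.953406, PV = 2.097494
  t = 2.5000: CF_t = 2.200000, DF = 0.942101, PV = 2.072622
  t = 3.0000: CF_t = 2.200000, DF = 0.930930, PV = 2.048046
  t = 3.5000: CF_t = 2.200000, DF = 0.919891, PV = 2.023760
  t = 4.0000: CF_t = 2.200000, DF = 0.908983, PV = 1.999763
  t = 4.5000: CF_t = 2.200000, DF = 0.898205, PV = 1.976051
  t = 5.0000: CF_t = 102.200000, DF = 0.887554, PV = 90.708037
Price P = sum_t PV_t = 109.370485

Answer: Price = 109.3705


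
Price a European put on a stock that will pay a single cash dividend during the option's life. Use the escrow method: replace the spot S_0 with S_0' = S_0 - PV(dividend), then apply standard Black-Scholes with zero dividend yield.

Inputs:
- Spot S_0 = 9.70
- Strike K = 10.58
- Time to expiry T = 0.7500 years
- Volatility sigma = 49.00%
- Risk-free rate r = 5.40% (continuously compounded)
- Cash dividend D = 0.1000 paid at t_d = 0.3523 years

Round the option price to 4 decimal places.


Answer: Price = 1.9539

Derivation:
PV(D) = D * exp(-r * t_d) = 0.1000 * 0.98115562 = 0.09811556
S_0' = S_0 - PV(D) = 9.7000 - 0.09811556 = 9.60188444
d1 = (ln(S_0'/K) + (r + sigma^2/2)*T) / (sigma*sqrt(T)) = 0.07901792
d2 = d1 - sigma*sqrt(T) = -0.34533453
exp(-rT) = 0.96030916
N(-d1) = 0.46850918; N(-d2) = 0.63507855
P = K * exp(-rT) * N(-d2) - S_0' * N(-d1) = 10.5800 * 0.96030916 * 0.63507855 - 9.60188444 * 0.46850918 = 1.9539


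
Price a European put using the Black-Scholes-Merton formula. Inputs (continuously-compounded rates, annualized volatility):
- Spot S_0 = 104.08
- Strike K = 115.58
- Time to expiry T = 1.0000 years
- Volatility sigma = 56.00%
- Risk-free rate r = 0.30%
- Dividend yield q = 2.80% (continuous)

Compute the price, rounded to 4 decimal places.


Answer: Price = 31.4994

Derivation:
d1 = (ln(S/K) + (r - q + 0.5*sigma^2) * T) / (sigma * sqrt(T)) = 0.04820876
d2 = d1 - sigma * sqrt(T) = -0.51179124
exp(-rT) = 0.99700450; exp(-qT) = 0.97238837
P = K * exp(-rT) * N(-d2) - S_0 * exp(-qT) * N(-d1)
N(-d1) = 0.48077494; N(-d2) = 0.69560144
P = 115.5800 * 0.99700450 * 0.69560144 - 104.0800 * 0.97238837 * 0.48077494 = 31.4994


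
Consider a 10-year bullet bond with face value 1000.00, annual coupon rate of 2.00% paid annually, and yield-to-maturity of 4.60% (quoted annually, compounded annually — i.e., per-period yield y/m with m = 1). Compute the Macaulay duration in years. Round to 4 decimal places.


Coupon per period c = face * coupon_rate / m = 20.000000
Periods per year m = 1; per-period yield y/m = 0.046000
Number of cashflows N = 10
Cashflows (t years, CF_t, discount factor 1/(1+y/m)^(m*t), PV):
  t = 1.0000: CF_t = 20.000000, DF = 0.956023, PV = 19.120459
  t = 2.0000: CF_t = 20.000000, DF = 0.913980, PV = 18.279597
  t = 3.0000: CF_t = 20.000000, DF = 0.873786, PV = 17.475715
  t = 4.0000: CF_t = 20.000000, DF = 0.835359, PV = 16.707184
  t = 5.0000: CF_t = 20.000000, DF = 0.798623, PV = 15.972451
  t = 6.0000: CF_t = 20.000000, DF = 0.763501, PV = 15.270030
  t = 7.0000: CF_t = 20.000000, DF = 0.729925, PV = 14.598499
  t = 8.0000: CF_t = 20.000000, DF = 0.697825, PV = 13.956500
  t = 9.0000: CF_t = 20.000000, DF = 0.667137, PV = 13.342734
  t = 10.0000: CF_t = 1020.000000, DF = 0.637798, PV = 650.553962
Price P = sum_t PV_t = 795.277132
Macaulay numerator sum_t t * PV_t:
  t * PV_t at t = 1.0000: 19.120459
  t * PV_t at t = 2.0000: 36.559195
  t * PV_t at t = 3.0000: 52.427144
  t * PV_t at t = 4.0000: 66.828736
  t * PV_t at t = 5.0000: 79.862257
  t * PV_t at t = 6.0000: 91.620180
  t * PV_t at t = 7.0000: 102.189493
  t * PV_t at t = 8.0000: 111.652000
  t * PV_t at t = 9.0000: 120.084608
  t * PV_t at t = 10.0000: 6505.539624
Macaulay duration D = (sum_t t * PV_t) / P = 7185.883695 / 795.277132 = 9.035698

Answer: Macaulay duration = 9.0357 years


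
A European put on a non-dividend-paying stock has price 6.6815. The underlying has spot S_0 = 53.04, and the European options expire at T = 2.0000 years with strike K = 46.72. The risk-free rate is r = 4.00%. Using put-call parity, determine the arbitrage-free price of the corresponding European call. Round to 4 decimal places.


Answer: Call price = 16.5935

Derivation:
Put-call parity: C - P = S_0 * exp(-qT) - K * exp(-rT).
S_0 * exp(-qT) = 53.0400 * 1.00000000 = 53.04000000
K * exp(-rT) = 46.7200 * 0.92311635 = 43.12799570
C = P + S*exp(-qT) - K*exp(-rT)
C = 6.6815 + 53.04000000 - 43.12799570 = 16.5935


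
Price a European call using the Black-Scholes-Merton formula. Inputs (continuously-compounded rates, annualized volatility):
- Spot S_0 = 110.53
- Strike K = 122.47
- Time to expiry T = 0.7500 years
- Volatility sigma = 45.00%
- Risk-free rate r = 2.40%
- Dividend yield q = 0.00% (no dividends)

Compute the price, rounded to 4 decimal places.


d1 = (ln(S/K) + (r - q + 0.5*sigma^2) * T) / (sigma * sqrt(T)) = -0.02217442
d2 = d1 - sigma * sqrt(T) = -0.41188585
exp(-rT) = 0.98216103; exp(-qT) = 1.00000000
C = S_0 * exp(-qT) * N(d1) - K * exp(-rT) * N(d2)
N(d1) = 0.49115441; N(d2) = 0.34021155
C = 110.5300 * 1.00000000 * 0.49115441 - 122.4700 * 0.98216103 * 0.34021155 = 13.3649

Answer: Price = 13.3649


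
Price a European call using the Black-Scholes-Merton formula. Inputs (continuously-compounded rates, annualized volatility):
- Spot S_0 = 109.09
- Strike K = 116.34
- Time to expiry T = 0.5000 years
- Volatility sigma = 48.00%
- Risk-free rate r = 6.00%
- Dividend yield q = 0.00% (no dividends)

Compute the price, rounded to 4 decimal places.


d1 = (ln(S/K) + (r - q + 0.5*sigma^2) * T) / (sigma * sqrt(T)) = 0.06851950
d2 = d1 - sigma * sqrt(T) = -0.27089175
exp(-rT) = 0.97044553; exp(-qT) = 1.00000000
C = S_0 * exp(-qT) * N(d1) - K * exp(-rT) * N(d2)
N(d1) = 0.52731395; N(d2) = 0.39323715
C = 109.0900 * 1.00000000 * 0.52731395 - 116.3400 * 0.97044553 * 0.39323715 = 13.1276

Answer: Price = 13.1276


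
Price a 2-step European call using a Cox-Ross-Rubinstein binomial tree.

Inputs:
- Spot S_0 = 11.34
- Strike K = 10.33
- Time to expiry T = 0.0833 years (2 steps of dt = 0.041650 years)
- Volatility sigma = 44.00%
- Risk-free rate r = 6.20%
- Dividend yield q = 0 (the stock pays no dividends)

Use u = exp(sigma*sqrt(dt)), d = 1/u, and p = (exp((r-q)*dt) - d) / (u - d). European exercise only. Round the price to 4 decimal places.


Answer: Price = V(0,0) = 1.2826

Derivation:
dt = T/N = 0.041650
u = exp(sigma*sqrt(dt)) = 1.093952; d = 1/u = 0.914117
p = (exp((r-q)*dt) - d) / (u - d) = 0.491944
Discount per step: exp(-r*dt) = 0.997421
Stock lattice S(k, i) with i counting down-moves:
  k=0: S(0,0) = 11.3400
  k=1: S(1,0) = 12.4054; S(1,1) = 10.3661
  k=2: S(2,0) = 13.5709; S(2,1) = 11.3400; S(2,2) = 9.4758
Terminal payoffs V(N, i) = max(S_T - K, 0):
  V(2,0) = 3.240925; V(2,1) = 1.010000; V(2,2) = 0.000000
Backward induction: V(k, i) = exp(-r*dt) * [p * V(k+1, i) + (1-p) * V(k+1, i+1)].
  V(1,0) = exp(-r*dt) * [p*3.240925 + (1-p)*1.010000] = 2.102054
  V(1,1) = exp(-r*dt) * [p*1.010000 + (1-p)*0.000000] = 0.495582
  V(0,0) = exp(-r*dt) * [p*2.102054 + (1-p)*0.495582] = 1.282560


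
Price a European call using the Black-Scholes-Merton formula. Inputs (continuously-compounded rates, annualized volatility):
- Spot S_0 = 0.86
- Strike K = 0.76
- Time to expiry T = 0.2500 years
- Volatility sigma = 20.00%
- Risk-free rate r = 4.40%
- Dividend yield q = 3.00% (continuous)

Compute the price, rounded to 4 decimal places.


d1 = (ln(S/K) + (r - q + 0.5*sigma^2) * T) / (sigma * sqrt(T)) = 1.32113956
d2 = d1 - sigma * sqrt(T) = 1.22113956
exp(-rT) = 0.98906028; exp(-qT) = 0.99252805
C = S_0 * exp(-qT) * N(d1) - K * exp(-rT) * N(d2)
N(d1) = 0.90677258; N(d2) = 0.88898341
C = 0.8600 * 0.99252805 * 0.90677258 - 0.7600 * 0.98906028 * 0.88898341 = 0.1058

Answer: Price = 0.1058


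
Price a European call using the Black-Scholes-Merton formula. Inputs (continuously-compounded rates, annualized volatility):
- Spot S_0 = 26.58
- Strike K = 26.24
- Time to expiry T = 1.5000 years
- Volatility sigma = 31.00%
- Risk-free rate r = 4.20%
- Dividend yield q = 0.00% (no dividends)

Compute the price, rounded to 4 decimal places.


d1 = (ln(S/K) + (r - q + 0.5*sigma^2) * T) / (sigma * sqrt(T)) = 0.38967718
d2 = d1 - sigma * sqrt(T) = 0.01000627
exp(-rT) = 0.93894347; exp(-qT) = 1.00000000
C = S_0 * exp(-qT) * N(d1) - K * exp(-rT) * N(d2)
N(d1) = 0.65161236; N(d2) = 0.50399186
C = 26.5800 * 1.00000000 * 0.65161236 - 26.2400 * 0.93894347 * 0.50399186 = 4.9026

Answer: Price = 4.9026


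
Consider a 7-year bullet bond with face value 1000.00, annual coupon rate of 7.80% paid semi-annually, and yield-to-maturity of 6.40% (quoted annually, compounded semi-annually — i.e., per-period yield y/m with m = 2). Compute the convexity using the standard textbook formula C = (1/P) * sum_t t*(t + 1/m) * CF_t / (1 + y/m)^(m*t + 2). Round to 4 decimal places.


Coupon per period c = face * coupon_rate / m = 39.000000
Periods per year m = 2; per-period yield y/m = 0.032000
Number of cashflows N = 14
Cashflows (t years, CF_t, discount factor 1/(1+y/m)^(m*t), PV):
  t = 0.5000: CF_t = 39.000000, DF = 0.968992, PV = 37.790698
  t = 1.0000: CF_t = 39.000000, DF = 0.938946, PV = 36.618893
  t = 1.5000: CF_t = 39.000000, DF = 0.909831, PV = 35.483424
  t = 2.0000: CF_t = 39.000000, DF = 0.881620, PV = 34.383162
  t = 2.5000: CF_t = 39.000000, DF = 0.854283, PV = 33.317018
  t = 3.0000: CF_t = 39.000000, DF = 0.827793, PV = 32.283932
  t = 3.5000: CF_t = 39.000000, DF = 0.802125, PV = 31.282880
  t = 4.0000: CF_t = 39.000000, DF = 0.777253, PV = 30.312868
  t = 4.5000: CF_t = 39.000000, DF = 0.753152, PV = 29.372934
  t = 5.0000: CF_t = 39.000000, DF = 0.729799, PV = 28.462145
  t = 5.5000: CF_t = 39.000000, DF = 0.707169, PV = 27.579598
  t = 6.0000: CF_t = 39.000000, DF = 0.685241, PV = 26.724417
  t = 6.5000: CF_t = 39.000000, DF = 0.663994, PV = 25.895753
  t = 7.0000: CF_t = 1039.000000, DF = 0.643405, PV = 668.497497
Price P = sum_t PV_t = 1078.005219
Convexity numerator sum_t t*(t + 1/m) * CF_t / (1+y/m)^(m*t + 2):
  t = 0.5000: term = 17.741712
  t = 1.0000: term = 51.574744
  t = 1.5000: term = 99.951053
  t = 2.0000: term = 161.419660
  t = 2.5000: term = 234.621599
  t = 3.0000: term = 318.285114
  t = 3.5000: term = 411.221078
  t = 4.0000: term = 512.318619
  t = 4.5000: term = 620.540962
  t = 5.0000: term = 734.921467
  t = 5.5000: term = 854.559846
  t = 6.0000: term = 978.618569
  t = 6.5000: term = 1106.319441
  t = 7.0000: term = 32953.359352
Convexity = (1/P) * sum = 39055.453215 / 1078.005219 = 36.229373

Answer: Convexity = 36.2294


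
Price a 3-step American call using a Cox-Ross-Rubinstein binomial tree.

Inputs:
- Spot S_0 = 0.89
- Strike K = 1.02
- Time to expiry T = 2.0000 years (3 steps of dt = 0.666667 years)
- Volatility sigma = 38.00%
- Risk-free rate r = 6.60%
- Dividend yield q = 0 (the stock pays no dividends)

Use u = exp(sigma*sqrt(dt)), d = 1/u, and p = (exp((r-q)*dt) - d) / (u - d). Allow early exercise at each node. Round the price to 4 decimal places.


dt = T/N = 0.666667
u = exp(sigma*sqrt(dt)) = 1.363792; d = 1/u = 0.733250
p = (exp((r-q)*dt) - d) / (u - d) = 0.494388
Discount per step: exp(-r*dt) = 0.956954
Stock lattice S(k, i) with i counting down-moves:
  k=0: S(0,0) = 0.8900
  k=1: S(1,0) = 1.2138; S(1,1) = 0.6526
  k=2: S(2,0) = 1.6553; S(2,1) = 0.8900; S(2,2) = 0.4785
  k=3: S(3,0) = 2.2575; S(3,1) = 1.2138; S(3,2) = 0.6526; S(3,3) = 0.3509
Terminal payoffs V(N, i) = max(S_T - K, 0):
  V(3,0) = 1.237532; V(3,1) = 0.193774; V(3,2) = 0.000000; V(3,3) = 0.000000
Backward induction: V(k, i) = exp(-r*dt) * [p * V(k+1, i) + (1-p) * V(k+1, i+1)]; then take max(V_cont, immediate exercise) for American.
  V(2,0) = exp(-r*dt) * [p*1.237532 + (1-p)*0.193774] = 0.679242; exercise = 0.635335; V(2,0) = max -> 0.679242
  V(2,1) = exp(-r*dt) * [p*0.193774 + (1-p)*0.000000] = 0.091676; exercise = 0.000000; V(2,1) = max -> 0.091676
  V(2,2) = exp(-r*dt) * [p*0.000000 + (1-p)*0.000000] = 0.000000; exercise = 0.000000; V(2,2) = max -> 0.000000
  V(1,0) = exp(-r*dt) * [p*0.679242 + (1-p)*0.091676] = 0.365711; exercise = 0.193774; V(1,0) = max -> 0.365711
  V(1,1) = exp(-r*dt) * [p*0.091676 + (1-p)*0.000000] = 0.043373; exercise = 0.000000; V(1,1) = max -> 0.043373
  V(0,0) = exp(-r*dt) * [p*0.365711 + (1-p)*0.043373] = 0.194006; exercise = 0.000000; V(0,0) = max -> 0.194006

Answer: Price = V(0,0) = 0.1940


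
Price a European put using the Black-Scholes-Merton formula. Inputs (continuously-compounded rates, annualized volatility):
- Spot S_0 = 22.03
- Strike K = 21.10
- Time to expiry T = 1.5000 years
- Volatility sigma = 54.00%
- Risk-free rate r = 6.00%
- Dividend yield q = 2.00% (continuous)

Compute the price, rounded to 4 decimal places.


d1 = (ln(S/K) + (r - q + 0.5*sigma^2) * T) / (sigma * sqrt(T)) = 0.48662005
d2 = d1 - sigma * sqrt(T) = -0.17474218
exp(-rT) = 0.91393119; exp(-qT) = 0.97044553
P = K * exp(-rT) * N(-d2) - S_0 * exp(-qT) * N(-d1)
N(-d1) = 0.31326381; N(-d2) = 0.56935889
P = 21.1000 * 0.91393119 * 0.56935889 - 22.0300 * 0.97044553 * 0.31326381 = 4.2822

Answer: Price = 4.2822


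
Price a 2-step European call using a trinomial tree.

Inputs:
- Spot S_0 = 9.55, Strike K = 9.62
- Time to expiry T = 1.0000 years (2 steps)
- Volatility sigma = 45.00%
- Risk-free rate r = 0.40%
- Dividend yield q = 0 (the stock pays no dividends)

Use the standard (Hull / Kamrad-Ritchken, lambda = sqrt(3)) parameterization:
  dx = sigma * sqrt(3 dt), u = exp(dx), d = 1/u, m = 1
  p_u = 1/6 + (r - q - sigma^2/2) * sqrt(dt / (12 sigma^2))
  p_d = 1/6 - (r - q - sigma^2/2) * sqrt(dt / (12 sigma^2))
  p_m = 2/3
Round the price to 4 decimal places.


Answer: Price = V(0,0) = 1.4176

Derivation:
dt = T/N = 0.500000; dx = sigma*sqrt(3*dt) = 0.551135
u = exp(dx) = 1.735222; d = 1/u = 0.576295
p_u = 0.122553, p_m = 0.666667, p_d = 0.210780
Discount per step: exp(-r*dt) = 0.998002
Stock lattice S(k, j) with j the centered position index:
  k=0: S(0,+0) = 9.5500
  k=1: S(1,-1) = 5.5036; S(1,+0) = 9.5500; S(1,+1) = 16.5714
  k=2: S(2,-2) = 3.1717; S(2,-1) = 5.5036; S(2,+0) = 9.5500; S(2,+1) = 16.5714; S(2,+2) = 28.7550
Terminal payoffs V(N, j) = max(S_T - K, 0):
  V(2,-2) = 0.000000; V(2,-1) = 0.000000; V(2,+0) = 0.000000; V(2,+1) = 6.951367; V(2,+2) = 19.134996
Backward induction: V(k, j) = exp(-r*dt) * [p_u * V(k+1, j+1) + p_m * V(k+1, j) + p_d * V(k+1, j-1)]
  V(1,-1) = exp(-r*dt) * [p_u*0.000000 + p_m*0.000000 + p_d*0.000000] = 0.000000
  V(1,+0) = exp(-r*dt) * [p_u*6.951367 + p_m*0.000000 + p_d*0.000000] = 0.850210
  V(1,+1) = exp(-r*dt) * [p_u*19.134996 + p_m*6.951367 + p_d*0.000000] = 6.965355
  V(0,+0) = exp(-r*dt) * [p_u*6.965355 + p_m*0.850210 + p_d*0.000000] = 1.417595


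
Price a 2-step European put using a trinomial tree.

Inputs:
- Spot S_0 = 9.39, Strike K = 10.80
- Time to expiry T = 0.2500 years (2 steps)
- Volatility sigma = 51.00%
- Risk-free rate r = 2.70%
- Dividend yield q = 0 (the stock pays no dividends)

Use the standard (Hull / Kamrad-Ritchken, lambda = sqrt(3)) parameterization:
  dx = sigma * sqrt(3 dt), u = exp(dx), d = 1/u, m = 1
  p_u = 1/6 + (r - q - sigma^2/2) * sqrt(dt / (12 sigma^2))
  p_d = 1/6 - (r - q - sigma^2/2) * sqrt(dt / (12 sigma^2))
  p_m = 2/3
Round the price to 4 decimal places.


dt = T/N = 0.125000; dx = sigma*sqrt(3*dt) = 0.312310
u = exp(dx) = 1.366578; d = 1/u = 0.731755
p_u = 0.146044, p_m = 0.666667, p_d = 0.187289
Discount per step: exp(-r*dt) = 0.996631
Stock lattice S(k, j) with j the centered position index:
  k=0: S(0,+0) = 9.3900
  k=1: S(1,-1) = 6.8712; S(1,+0) = 9.3900; S(1,+1) = 12.8322
  k=2: S(2,-2) = 5.0280; S(2,-1) = 6.8712; S(2,+0) = 9.3900; S(2,+1) = 12.8322; S(2,+2) = 17.5362
Terminal payoffs V(N, j) = max(K - S_T, 0):
  V(2,-2) = 5.771984; V(2,-1) = 3.928823; V(2,+0) = 1.410000; V(2,+1) = 0.000000; V(2,+2) = 0.000000
Backward induction: V(k, j) = exp(-r*dt) * [p_u * V(k+1, j+1) + p_m * V(k+1, j) + p_d * V(k+1, j-1)]
  V(1,-1) = exp(-r*dt) * [p_u*1.410000 + p_m*3.928823 + p_d*5.771984] = 3.893007
  V(1,+0) = exp(-r*dt) * [p_u*0.000000 + p_m*1.410000 + p_d*3.928823] = 1.670180
  V(1,+1) = exp(-r*dt) * [p_u*0.000000 + p_m*0.000000 + p_d*1.410000] = 0.263188
  V(0,+0) = exp(-r*dt) * [p_u*0.263188 + p_m*1.670180 + p_d*3.893007] = 1.874671

Answer: Price = V(0,0) = 1.8747


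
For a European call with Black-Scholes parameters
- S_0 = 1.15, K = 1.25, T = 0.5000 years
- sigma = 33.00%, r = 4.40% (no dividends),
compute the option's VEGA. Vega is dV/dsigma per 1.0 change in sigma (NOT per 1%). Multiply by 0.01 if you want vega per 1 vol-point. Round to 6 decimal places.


d1 = -0.1463779988; d2 = -0.3797232366
phi(d1) = 0.3946911209; exp(-qT) = 1.0000000000; exp(-rT) = 0.9782402351
Vega = S * exp(-qT) * phi(d1) * sqrt(T) = 1.1500 * 1.0000000000 * 0.3946911209 * 0.7071067812 = 0.320952

Answer: Vega = 0.320952


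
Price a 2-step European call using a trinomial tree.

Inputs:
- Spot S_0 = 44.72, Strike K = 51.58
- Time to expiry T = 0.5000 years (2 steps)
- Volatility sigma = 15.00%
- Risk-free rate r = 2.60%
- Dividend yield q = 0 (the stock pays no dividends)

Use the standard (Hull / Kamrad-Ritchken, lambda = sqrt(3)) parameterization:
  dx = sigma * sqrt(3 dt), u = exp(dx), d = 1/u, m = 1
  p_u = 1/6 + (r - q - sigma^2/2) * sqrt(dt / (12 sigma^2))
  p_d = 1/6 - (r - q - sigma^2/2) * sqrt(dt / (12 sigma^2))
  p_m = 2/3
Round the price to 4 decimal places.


Answer: Price = V(0,0) = 0.2069

Derivation:
dt = T/N = 0.250000; dx = sigma*sqrt(3*dt) = 0.129904
u = exp(dx) = 1.138719; d = 1/u = 0.878180
p_u = 0.180860, p_m = 0.666667, p_d = 0.152473
Discount per step: exp(-r*dt) = 0.993521
Stock lattice S(k, j) with j the centered position index:
  k=0: S(0,+0) = 44.7200
  k=1: S(1,-1) = 39.2722; S(1,+0) = 44.7200; S(1,+1) = 50.9235
  k=2: S(2,-2) = 34.4881; S(2,-1) = 39.2722; S(2,+0) = 44.7200; S(2,+1) = 50.9235; S(2,+2) = 57.9876
Terminal payoffs V(N, j) = max(S_T - K, 0):
  V(2,-2) = 0.000000; V(2,-1) = 0.000000; V(2,+0) = 0.000000; V(2,+1) = 0.000000; V(2,+2) = 6.407557
Backward induction: V(k, j) = exp(-r*dt) * [p_u * V(k+1, j+1) + p_m * V(k+1, j) + p_d * V(k+1, j-1)]
  V(1,-1) = exp(-r*dt) * [p_u*0.000000 + p_m*0.000000 + p_d*0.000000] = 0.000000
  V(1,+0) = exp(-r*dt) * [p_u*0.000000 + p_m*0.000000 + p_d*0.000000] = 0.000000
  V(1,+1) = exp(-r*dt) * [p_u*6.407557 + p_m*0.000000 + p_d*0.000000] = 1.151362
  V(0,+0) = exp(-r*dt) * [p_u*1.151362 + p_m*0.000000 + p_d*0.000000] = 0.206886


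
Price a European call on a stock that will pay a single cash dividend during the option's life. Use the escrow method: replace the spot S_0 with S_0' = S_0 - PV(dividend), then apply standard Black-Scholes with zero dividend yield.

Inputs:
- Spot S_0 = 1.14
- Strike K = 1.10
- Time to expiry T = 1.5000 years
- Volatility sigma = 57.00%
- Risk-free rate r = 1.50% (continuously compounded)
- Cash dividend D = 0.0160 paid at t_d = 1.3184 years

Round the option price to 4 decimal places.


PV(D) = D * exp(-r * t_d) = 0.0160 * 0.98041826 = 0.01568669
S_0' = S_0 - PV(D) = 1.1400 - 0.01568669 = 1.12431331
d1 = (ln(S_0'/K) + (r + sigma^2/2)*T) / (sigma*sqrt(T)) = 0.41259904
d2 = d1 - sigma*sqrt(T) = -0.28550554
exp(-rT) = 0.97775124
N(d1) = 0.66004980; N(d2) = 0.38762843
C = S_0' * N(d1) - K * exp(-rT) * N(d2) = 1.12431331 * 0.66004980 - 1.1000 * 0.97775124 * 0.38762843 = 0.3252

Answer: Price = 0.3252


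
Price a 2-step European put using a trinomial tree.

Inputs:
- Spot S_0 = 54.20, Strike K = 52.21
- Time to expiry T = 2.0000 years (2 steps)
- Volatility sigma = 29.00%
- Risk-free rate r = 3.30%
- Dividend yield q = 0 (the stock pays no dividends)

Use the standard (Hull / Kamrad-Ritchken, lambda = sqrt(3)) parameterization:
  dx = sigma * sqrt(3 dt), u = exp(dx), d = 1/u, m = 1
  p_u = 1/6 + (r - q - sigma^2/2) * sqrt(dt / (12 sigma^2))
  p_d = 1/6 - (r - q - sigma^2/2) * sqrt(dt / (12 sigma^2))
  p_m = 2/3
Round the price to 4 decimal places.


Answer: Price = V(0,0) = 5.1914

Derivation:
dt = T/N = 1.000000; dx = sigma*sqrt(3*dt) = 0.502295
u = exp(dx) = 1.652509; d = 1/u = 0.605140
p_u = 0.157658, p_m = 0.666667, p_d = 0.175675
Discount per step: exp(-r*dt) = 0.967539
Stock lattice S(k, j) with j the centered position index:
  k=0: S(0,+0) = 54.2000
  k=1: S(1,-1) = 32.7986; S(1,+0) = 54.2000; S(1,+1) = 89.5660
  k=2: S(2,-2) = 19.8478; S(2,-1) = 32.7986; S(2,+0) = 54.2000; S(2,+1) = 89.5660; S(2,+2) = 148.0086
Terminal payoffs V(N, j) = max(K - S_T, 0):
  V(2,-2) = 32.362234; V(2,-1) = 19.411389; V(2,+0) = 0.000000; V(2,+1) = 0.000000; V(2,+2) = 0.000000
Backward induction: V(k, j) = exp(-r*dt) * [p_u * V(k+1, j+1) + p_m * V(k+1, j) + p_d * V(k+1, j-1)]
  V(1,-1) = exp(-r*dt) * [p_u*0.000000 + p_m*19.411389 + p_d*32.362234] = 18.021539
  V(1,+0) = exp(-r*dt) * [p_u*0.000000 + p_m*0.000000 + p_d*19.411389] = 3.299405
  V(1,+1) = exp(-r*dt) * [p_u*0.000000 + p_m*0.000000 + p_d*0.000000] = 0.000000
  V(0,+0) = exp(-r*dt) * [p_u*0.000000 + p_m*3.299405 + p_d*18.021539] = 5.191370


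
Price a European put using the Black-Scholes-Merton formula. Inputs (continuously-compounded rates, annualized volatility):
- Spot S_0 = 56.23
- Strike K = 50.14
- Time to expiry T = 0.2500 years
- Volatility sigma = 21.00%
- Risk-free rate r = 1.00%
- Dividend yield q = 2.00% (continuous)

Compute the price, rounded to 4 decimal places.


d1 = (ln(S/K) + (r - q + 0.5*sigma^2) * T) / (sigma * sqrt(T)) = 1.12041742
d2 = d1 - sigma * sqrt(T) = 1.01541742
exp(-rT) = 0.99750312; exp(-qT) = 0.99501248
P = K * exp(-rT) * N(-d2) - S_0 * exp(-qT) * N(-d1)
N(-d1) = 0.13126796; N(-d2) = 0.15495345
P = 50.1400 * 0.99750312 * 0.15495345 - 56.2300 * 0.99501248 * 0.13126796 = 0.4056

Answer: Price = 0.4056


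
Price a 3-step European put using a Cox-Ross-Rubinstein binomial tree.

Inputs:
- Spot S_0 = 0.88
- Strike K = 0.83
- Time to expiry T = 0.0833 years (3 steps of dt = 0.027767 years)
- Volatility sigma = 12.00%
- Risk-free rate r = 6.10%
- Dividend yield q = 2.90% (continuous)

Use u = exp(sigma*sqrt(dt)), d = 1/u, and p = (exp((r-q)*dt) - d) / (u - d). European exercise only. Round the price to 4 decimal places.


dt = T/N = 0.027767
u = exp(sigma*sqrt(dt)) = 1.020197; d = 1/u = 0.980203
p = (exp((r-q)*dt) - d) / (u - d) = 0.517227
Discount per step: exp(-r*dt) = 0.998308
Stock lattice S(k, i) with i counting down-moves:
  k=0: S(0,0) = 0.8800
  k=1: S(1,0) = 0.8978; S(1,1) = 0.8626
  k=2: S(2,0) = 0.9159; S(2,1) = 0.8800; S(2,2) = 0.8455
  k=3: S(3,0) = 0.9344; S(3,1) = 0.8978; S(3,2) = 0.8626; S(3,3) = 0.8288
Terminal payoffs V(N, i) = max(K - S_T, 0):
  V(3,0) = 0.000000; V(3,1) = 0.000000; V(3,2) = 0.000000; V(3,3) = 0.001237
Backward induction: V(k, i) = exp(-r*dt) * [p * V(k+1, i) + (1-p) * V(k+1, i+1)].
  V(2,0) = exp(-r*dt) * [p*0.000000 + (1-p)*0.000000] = 0.000000
  V(2,1) = exp(-r*dt) * [p*0.000000 + (1-p)*0.000000] = 0.000000
  V(2,2) = exp(-r*dt) * [p*0.000000 + (1-p)*0.001237] = 0.000596
  V(1,0) = exp(-r*dt) * [p*0.000000 + (1-p)*0.000000] = 0.000000
  V(1,1) = exp(-r*dt) * [p*0.000000 + (1-p)*0.000596] = 0.000287
  V(0,0) = exp(-r*dt) * [p*0.000000 + (1-p)*0.000287] = 0.000139

Answer: Price = V(0,0) = 0.0001


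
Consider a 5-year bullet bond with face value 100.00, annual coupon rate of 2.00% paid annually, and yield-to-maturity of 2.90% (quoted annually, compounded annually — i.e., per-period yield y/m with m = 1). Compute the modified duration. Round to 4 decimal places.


Coupon per period c = face * coupon_rate / m = 2.000000
Periods per year m = 1; per-period yield y/m = 0.029000
Number of cashflows N = 5
Cashflows (t years, CF_t, discount factor 1/(1+y/m)^(m*t), PV):
  t = 1.0000: CF_t = 2.000000, DF = 0.971817, PV = 1.943635
  t = 2.0000: CF_t = 2.000000, DF = 0.944429, PV = 1.888858
  t = 3.0000: CF_t = 2.000000, DF = 0.917812, PV = 1.835625
  t = 4.0000: CF_t = 2.000000, DF = 0.891946, PV = 1.783892
  t = 5.0000: CF_t = 102.000000, DF = 0.866808, PV = 88.414460
Price P = sum_t PV_t = 95.866469
First compute Macaulay numerator sum_t t * PV_t:
  t * PV_t at t = 1.0000: 1.943635
  t * PV_t at t = 2.0000: 3.777715
  t * PV_t at t = 3.0000: 5.506874
  t * PV_t at t = 4.0000: 7.135567
  t * PV_t at t = 5.0000: 442.072299
Macaulay duration D = 460.436090 / 95.866469 = 4.802890
Modified duration = D / (1 + y/m) = 4.802890 / (1 + 0.029000) = 4.667531

Answer: Modified duration = 4.6675


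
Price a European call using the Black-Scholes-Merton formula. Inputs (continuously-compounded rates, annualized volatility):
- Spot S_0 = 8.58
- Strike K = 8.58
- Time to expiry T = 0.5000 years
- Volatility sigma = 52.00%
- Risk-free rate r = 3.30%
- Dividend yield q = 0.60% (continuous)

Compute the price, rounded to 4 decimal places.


Answer: Price = 1.2976

Derivation:
d1 = (ln(S/K) + (r - q + 0.5*sigma^2) * T) / (sigma * sqrt(T)) = 0.22056292
d2 = d1 - sigma * sqrt(T) = -0.14713260
exp(-rT) = 0.98363538; exp(-qT) = 0.99700450
C = S_0 * exp(-qT) * N(d1) - K * exp(-rT) * N(d2)
N(d1) = 0.58728361; N(d2) = 0.44151368
C = 8.5800 * 0.99700450 * 0.58728361 - 8.5800 * 0.98363538 * 0.44151368 = 1.2976


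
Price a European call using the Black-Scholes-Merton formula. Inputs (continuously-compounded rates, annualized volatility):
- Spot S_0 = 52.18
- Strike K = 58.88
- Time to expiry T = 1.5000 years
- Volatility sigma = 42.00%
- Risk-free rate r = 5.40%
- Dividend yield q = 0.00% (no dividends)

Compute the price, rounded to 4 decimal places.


Answer: Price = 9.7784

Derivation:
d1 = (ln(S/K) + (r - q + 0.5*sigma^2) * T) / (sigma * sqrt(T)) = 0.17981939
d2 = d1 - sigma * sqrt(T) = -0.33457346
exp(-rT) = 0.92219369; exp(-qT) = 1.00000000
C = S_0 * exp(-qT) * N(d1) - K * exp(-rT) * N(d2)
N(d1) = 0.57135282; N(d2) = 0.36897343
C = 52.1800 * 1.00000000 * 0.57135282 - 58.8800 * 0.92219369 * 0.36897343 = 9.7784


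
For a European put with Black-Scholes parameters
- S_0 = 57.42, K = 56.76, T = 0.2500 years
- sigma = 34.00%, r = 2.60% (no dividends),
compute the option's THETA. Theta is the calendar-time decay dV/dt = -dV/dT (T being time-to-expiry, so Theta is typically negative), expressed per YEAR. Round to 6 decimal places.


Answer: Theta = -6.926665

Derivation:
d1 = 0.1912401318; d2 = 0.0212401318
phi(d1) = 0.3917133615; exp(-qT) = 1.0000000000; exp(-rT) = 0.9935210793
Theta = -S*exp(-qT)*phi(d1)*sigma/(2*sqrt(T)) + r*K*exp(-rT)*N(-d2) - q*S*exp(-qT)*N(-d1)
N(-d1) = 0.4241687316; N(-d2) = 0.4915270505; sqrt(T) = 0.5000000000
Term 1 = -57.4200 * 1.0000000000 * 0.3917133615 * 0.3400 / (2 * 0.5000000000) = -7.6473416139
Term 2 = 0.0260 * 56.7600 * 0.9935210793 * 0.4915270505 = 0.7206763067
Term 3 = 0 (no dividend yield, q = 0)
Theta = -7.6473416139 + (0.7206763067) + (0.0000000000) = -6.926665


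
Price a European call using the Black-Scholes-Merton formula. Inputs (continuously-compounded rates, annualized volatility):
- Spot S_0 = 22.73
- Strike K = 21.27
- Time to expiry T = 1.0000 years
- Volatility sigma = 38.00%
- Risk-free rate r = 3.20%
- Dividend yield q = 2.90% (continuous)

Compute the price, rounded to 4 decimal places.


d1 = (ln(S/K) + (r - q + 0.5*sigma^2) * T) / (sigma * sqrt(T)) = 0.37260002
d2 = d1 - sigma * sqrt(T) = -0.00739998
exp(-rT) = 0.96850658; exp(-qT) = 0.97141646
C = S_0 * exp(-qT) * N(d1) - K * exp(-rT) * N(d2)
N(d1) = 0.64527692; N(d2) = 0.49704786
C = 22.7300 * 0.97141646 * 0.64527692 - 21.2700 * 0.96850658 * 0.49704786 = 4.0087

Answer: Price = 4.0087


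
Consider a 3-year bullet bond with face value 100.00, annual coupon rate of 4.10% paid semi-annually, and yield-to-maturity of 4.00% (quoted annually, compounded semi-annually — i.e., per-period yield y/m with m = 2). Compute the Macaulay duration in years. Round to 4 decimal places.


Answer: Macaulay duration = 2.8536 years

Derivation:
Coupon per period c = face * coupon_rate / m = 2.050000
Periods per year m = 2; per-period yield y/m = 0.020000
Number of cashflows N = 6
Cashflows (t years, CF_t, discount factor 1/(1+y/m)^(m*t), PV):
  t = 0.5000: CF_t = 2.050000, DF = 0.980392, PV = 2.009804
  t = 1.0000: CF_t = 2.050000, DF = 0.961169, PV = 1.970396
  t = 1.5000: CF_t = 2.050000, DF = 0.942322, PV = 1.931761
  t = 2.0000: CF_t = 2.050000, DF = 0.923845, PV = 1.893883
  t = 2.5000: CF_t = 2.050000, DF = 0.905731, PV = 1.856748
  t = 3.0000: CF_t = 102.050000, DF = 0.887971, PV = 90.617480
Price P = sum_t PV_t = 100.280072
Macaulay numerator sum_t t * PV_t:
  t * PV_t at t = 0.5000: 1.004902
  t * PV_t at t = 1.0000: 1.970396
  t * PV_t at t = 1.5000: 2.897641
  t * PV_t at t = 2.0000: 3.787766
  t * PV_t at t = 2.5000: 4.641870
  t * PV_t at t = 3.0000: 271.852439
Macaulay duration D = (sum_t t * PV_t) / P = 286.155014 / 100.280072 = 2.853558


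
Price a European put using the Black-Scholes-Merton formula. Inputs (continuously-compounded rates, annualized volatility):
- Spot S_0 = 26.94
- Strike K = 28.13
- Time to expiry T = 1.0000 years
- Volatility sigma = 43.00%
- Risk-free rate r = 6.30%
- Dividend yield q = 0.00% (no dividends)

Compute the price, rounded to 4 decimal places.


Answer: Price = 4.2821

Derivation:
d1 = (ln(S/K) + (r - q + 0.5*sigma^2) * T) / (sigma * sqrt(T)) = 0.26098965
d2 = d1 - sigma * sqrt(T) = -0.16901035
exp(-rT) = 0.93894347; exp(-qT) = 1.00000000
P = K * exp(-rT) * N(-d2) - S_0 * exp(-qT) * N(-d1)
N(-d1) = 0.39705025; N(-d2) = 0.56710575
P = 28.1300 * 0.93894347 * 0.56710575 - 26.9400 * 1.00000000 * 0.39705025 = 4.2821


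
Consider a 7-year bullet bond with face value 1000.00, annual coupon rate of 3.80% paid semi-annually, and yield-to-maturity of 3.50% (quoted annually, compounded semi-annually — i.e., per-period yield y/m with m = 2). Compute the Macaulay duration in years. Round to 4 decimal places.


Answer: Macaulay duration = 6.2206 years

Derivation:
Coupon per period c = face * coupon_rate / m = 19.000000
Periods per year m = 2; per-period yield y/m = 0.017500
Number of cashflows N = 14
Cashflows (t years, CF_t, discount factor 1/(1+y/m)^(m*t), PV):
  t = 0.5000: CF_t = 19.000000, DF = 0.982801, PV = 18.673219
  t = 1.0000: CF_t = 19.000000, DF = 0.965898, PV = 18.352058
  t = 1.5000: CF_t = 19.000000, DF = 0.949285, PV = 18.036420
  t = 2.0000: CF_t = 19.000000, DF = 0.932959, PV = 17.726212
  t = 2.5000: CF_t = 19.000000, DF = 0.916913, PV = 17.421338
  t = 3.0000: CF_t = 19.000000, DF = 0.901143, PV = 17.121708
  t = 3.5000: CF_t = 19.000000, DF = 0.885644, PV = 16.827232
  t = 4.0000: CF_t = 19.000000, DF = 0.870412, PV = 16.537820
  t = 4.5000: CF_t = 19.000000, DF = 0.855441, PV = 16.253386
  t = 5.0000: CF_t = 19.000000, DF = 0.840729, PV = 15.973843
  t = 5.5000: CF_t = 19.000000, DF = 0.826269, PV = 15.699109
  t = 6.0000: CF_t = 19.000000, DF = 0.812058, PV = 15.429100
  t = 6.5000: CF_t = 19.000000, DF = 0.798091, PV = 15.163734
  t = 7.0000: CF_t = 1019.000000, DF = 0.784365, PV = 799.267830
Price P = sum_t PV_t = 1018.483009
Macaulay numerator sum_t t * PV_t:
  t * PV_t at t = 0.5000: 9.336609
  t * PV_t at t = 1.0000: 18.352058
  t * PV_t at t = 1.5000: 27.054630
  t * PV_t at t = 2.0000: 35.452423
  t * PV_t at t = 2.5000: 43.553345
  t * PV_t at t = 3.0000: 51.365125
  t * PV_t at t = 3.5000: 58.895311
  t * PV_t at t = 4.0000: 66.151280
  t * PV_t at t = 4.5000: 73.140235
  t * PV_t at t = 5.0000: 79.869217
  t * PV_t at t = 5.5000: 86.345099
  t * PV_t at t = 6.0000: 92.574598
  t * PV_t at t = 6.5000: 98.564273
  t * PV_t at t = 7.0000: 5594.874812
Macaulay duration D = (sum_t t * PV_t) / P = 6335.529018 / 1018.483009 = 6.220554
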